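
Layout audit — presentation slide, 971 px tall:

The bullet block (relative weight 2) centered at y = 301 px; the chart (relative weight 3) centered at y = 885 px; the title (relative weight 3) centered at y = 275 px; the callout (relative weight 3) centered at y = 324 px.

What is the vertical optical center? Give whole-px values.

Total weight = 2 + 3 + 3 + 3 = 11.
y: (2·301 + 3·885 + 3·275 + 3·324) / 11 = 5054 / 11 ≈ 459.45

y ≈ 459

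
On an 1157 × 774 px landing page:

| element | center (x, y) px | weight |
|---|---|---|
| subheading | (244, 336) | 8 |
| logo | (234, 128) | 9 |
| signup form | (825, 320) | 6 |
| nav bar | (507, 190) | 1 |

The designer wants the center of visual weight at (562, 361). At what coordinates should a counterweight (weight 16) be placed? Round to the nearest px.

(810, 531)

With the counterweight, Σw becomes 8 + 9 + 6 + 1 + 16 = 40.
x: target moment 40×562 = 22480; current 8·244 + 9·234 + 6·825 + 1·507 = 9515; the counterweight supplies 12965, so x = 12965/16 ≈ 810.31.
y: target moment 40×361 = 14440; current 8·336 + 9·128 + 6·320 + 1·190 = 5950; the counterweight supplies 8490, so y = 8490/16 ≈ 530.62.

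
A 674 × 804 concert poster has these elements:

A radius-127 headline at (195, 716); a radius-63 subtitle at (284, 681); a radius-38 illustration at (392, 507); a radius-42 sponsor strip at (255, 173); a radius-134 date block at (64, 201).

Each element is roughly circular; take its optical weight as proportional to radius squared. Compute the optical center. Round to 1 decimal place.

Weights ∝ r²: headline 127² = 16129, subtitle 63² = 3969, illustration 38² = 1444, sponsor strip 42² = 1764, date block 134² = 17956; Σw = 41262.
x-moment: 16129·195 + 3969·284 + 1444·392 + 1764·255 + 17956·64 = 6437403; centroid 6437403/41262 ≈ 156.01.
y-moment: 16129·716 + 3969·681 + 1444·507 + 1764·173 + 17956·201 = 18897689; centroid 18897689/41262 ≈ 457.99.

(156.0, 458.0)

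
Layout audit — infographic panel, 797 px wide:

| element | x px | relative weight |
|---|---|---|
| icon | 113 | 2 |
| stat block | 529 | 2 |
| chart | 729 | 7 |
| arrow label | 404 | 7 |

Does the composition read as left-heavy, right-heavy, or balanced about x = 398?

right-heavy

Σw = 2 + 2 + 7 + 7 = 18.
Σw·x = 2·113 + 2·529 + 7·729 + 7·404 = 9215, so x̄ = 9215/18 ≈ 511.94.
511.9 lies right of the midline 398, so the layout is right-heavy.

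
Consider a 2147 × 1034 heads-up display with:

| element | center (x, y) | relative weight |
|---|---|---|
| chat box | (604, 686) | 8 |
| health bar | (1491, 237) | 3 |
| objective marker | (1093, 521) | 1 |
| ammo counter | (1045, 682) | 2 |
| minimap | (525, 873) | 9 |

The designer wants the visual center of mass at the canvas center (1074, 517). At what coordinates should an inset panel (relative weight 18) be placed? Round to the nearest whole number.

New total weight: (8 + 3 + 1 + 2 + 9) + 18 = 41.
x: need Σw·x = 41·1074 = 44034. Existing = 8·604 + 3·1491 + 1·1093 + 2·1045 + 9·525 = 17213. Remainder 26821 / 18 ≈ 1490.06.
y: need Σw·y = 41·517 = 21197. Existing = 8·686 + 3·237 + 1·521 + 2·682 + 9·873 = 15941. Remainder 5256 / 18 ≈ 292.00.

(1490, 292)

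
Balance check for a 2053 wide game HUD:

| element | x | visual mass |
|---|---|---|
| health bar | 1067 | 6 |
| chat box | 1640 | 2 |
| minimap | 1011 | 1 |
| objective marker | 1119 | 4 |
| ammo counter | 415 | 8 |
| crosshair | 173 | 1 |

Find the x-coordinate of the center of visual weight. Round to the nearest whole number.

Σw = 6 + 2 + 1 + 4 + 8 + 1 = 22.
Σw·x = 18662; x̄ = 18662/22 ≈ 848.27.

x ≈ 848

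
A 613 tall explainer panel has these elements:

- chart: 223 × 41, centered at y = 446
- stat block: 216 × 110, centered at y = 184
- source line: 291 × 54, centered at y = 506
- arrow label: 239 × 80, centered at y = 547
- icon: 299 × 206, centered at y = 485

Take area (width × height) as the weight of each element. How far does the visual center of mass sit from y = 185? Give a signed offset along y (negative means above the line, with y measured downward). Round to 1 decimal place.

≈ 253.7

Taking area as weight: chart 223·41 = 9143, stat block 216·110 = 23760, source line 291·54 = 15714, arrow label 239·80 = 19120, icon 299·206 = 61594. Sum 129331.
y-moment: 9143·446 + 23760·184 + 15714·506 + 19120·547 + 61594·485 = 56732632; centroid 56732632/129331 ≈ 438.66.
Against y = 185, that's 438.66 − 185 = 253.66.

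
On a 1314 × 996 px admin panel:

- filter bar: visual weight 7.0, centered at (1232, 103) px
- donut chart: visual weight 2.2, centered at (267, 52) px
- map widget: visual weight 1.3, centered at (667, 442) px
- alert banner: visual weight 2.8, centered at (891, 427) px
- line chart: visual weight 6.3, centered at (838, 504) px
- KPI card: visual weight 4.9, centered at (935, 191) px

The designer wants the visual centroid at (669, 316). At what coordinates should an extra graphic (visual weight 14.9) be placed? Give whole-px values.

New total weight: (7.0 + 2.2 + 1.3 + 2.8 + 6.3 + 4.9) + 14.9 = 39.4.
x: target moment 39.4×669 = 26358.6; current 7.0·1232 + 2.2·267 + 1.3·667 + 2.8·891 + 6.3·838 + 4.9·935 = 22434.2; the extra graphic supplies 3924.4, so x = 3924.4/14.9 ≈ 263.38.
y: target moment 39.4×316 = 12450.4; current 7.0·103 + 2.2·52 + 1.3·442 + 2.8·427 + 6.3·504 + 4.9·191 = 6716.7; the extra graphic supplies 5733.7, so y = 5733.7/14.9 ≈ 384.81.

(263, 385)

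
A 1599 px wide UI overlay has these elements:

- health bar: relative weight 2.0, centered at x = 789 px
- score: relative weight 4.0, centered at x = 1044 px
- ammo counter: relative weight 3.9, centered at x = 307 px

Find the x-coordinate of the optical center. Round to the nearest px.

x ≈ 702

Σw = 2.0 + 4.0 + 3.9 = 9.9.
x: (2.0·789 + 4.0·1044 + 3.9·307) / 9.9 = 6951.3 / 9.9 ≈ 702.15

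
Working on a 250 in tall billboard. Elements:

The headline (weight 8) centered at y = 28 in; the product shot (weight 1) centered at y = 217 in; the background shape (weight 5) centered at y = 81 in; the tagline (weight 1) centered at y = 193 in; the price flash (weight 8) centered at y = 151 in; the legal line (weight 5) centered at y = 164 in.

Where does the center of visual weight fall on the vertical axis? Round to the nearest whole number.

Weights sum to 8 + 1 + 5 + 1 + 8 + 5 = 28.
y: (8·28 + 1·217 + 5·81 + 1·193 + 8·151 + 5·164) / 28 = 3067 / 28 ≈ 109.54

y ≈ 110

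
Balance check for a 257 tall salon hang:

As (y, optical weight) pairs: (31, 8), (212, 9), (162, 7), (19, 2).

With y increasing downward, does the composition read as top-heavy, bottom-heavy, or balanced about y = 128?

balanced

Σw = 8 + 9 + 7 + 2 = 26.
y: (8·31 + 9·212 + 7·162 + 2·19) / 26 = 3328 / 26 ≈ 128.00
That equals the midline 128 — balanced.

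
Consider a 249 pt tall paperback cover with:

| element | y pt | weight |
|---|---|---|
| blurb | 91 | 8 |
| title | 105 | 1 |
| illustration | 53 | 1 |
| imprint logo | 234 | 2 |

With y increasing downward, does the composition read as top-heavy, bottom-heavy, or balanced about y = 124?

Weights sum to 8 + 1 + 1 + 2 = 12.
y-moment: 8·91 + 1·105 + 1·53 + 2·234 = 1354; centroid 1354/12 ≈ 112.83.
Since 112.8 is above (smaller y than) 124, the composition reads top-heavy.

top-heavy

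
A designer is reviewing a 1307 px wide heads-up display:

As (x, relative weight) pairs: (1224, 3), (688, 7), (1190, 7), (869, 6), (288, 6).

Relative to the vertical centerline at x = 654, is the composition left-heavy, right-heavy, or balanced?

right-heavy

Total weight = 3 + 7 + 7 + 6 + 6 = 29.
Σw·x = 3·1224 + 7·688 + 7·1190 + 6·869 + 6·288 = 23760, so x̄ = 23760/29 ≈ 819.31.
819.3 lies right of the midline 654, so the layout is right-heavy.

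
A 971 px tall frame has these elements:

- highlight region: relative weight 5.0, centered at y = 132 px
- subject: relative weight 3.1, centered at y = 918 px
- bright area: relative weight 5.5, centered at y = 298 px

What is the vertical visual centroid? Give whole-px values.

y ≈ 378

Total weight = 5.0 + 3.1 + 5.5 = 13.6.
y: (5.0·132 + 3.1·918 + 5.5·298) / 13.6 = 5144.8 / 13.6 ≈ 378.29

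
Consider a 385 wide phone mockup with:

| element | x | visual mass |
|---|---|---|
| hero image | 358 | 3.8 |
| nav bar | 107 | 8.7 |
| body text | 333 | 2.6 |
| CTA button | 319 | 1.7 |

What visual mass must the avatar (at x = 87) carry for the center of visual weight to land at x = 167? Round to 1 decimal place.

w ≈ 11.2

Existing Σw = 16.8 (3.8 + 8.7 + 2.6 + 1.7); existing moment 3.8·358 + 8.7·107 + 2.6·333 + 1.7·319 = 3699.4.
For the centroid to hit 167: (3699.4 + w·87) / (16.8 + w) = 167.
So w = (167·16.8 − 3699.4)/(87 − 167) = -893.8/-80 ≈ 11.17.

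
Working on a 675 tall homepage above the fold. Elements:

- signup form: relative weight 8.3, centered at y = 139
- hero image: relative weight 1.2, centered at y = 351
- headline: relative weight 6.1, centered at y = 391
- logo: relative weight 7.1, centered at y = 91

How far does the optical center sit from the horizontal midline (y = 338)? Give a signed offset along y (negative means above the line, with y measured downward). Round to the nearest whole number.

≈ -135

Total weight = 8.3 + 1.2 + 6.1 + 7.1 = 22.7.
y: (8.3·139 + 1.2·351 + 6.1·391 + 7.1·91) / 22.7 = 4606.1 / 22.7 ≈ 202.91
Difference: 202.91 − 338 ≈ -135.09.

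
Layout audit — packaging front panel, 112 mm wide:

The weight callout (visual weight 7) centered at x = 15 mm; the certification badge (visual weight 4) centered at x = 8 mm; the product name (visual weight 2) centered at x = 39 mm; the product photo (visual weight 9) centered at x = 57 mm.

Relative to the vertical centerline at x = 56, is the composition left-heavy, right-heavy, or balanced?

left-heavy

Weights sum to 7 + 4 + 2 + 9 = 22.
x-moment: 7·15 + 4·8 + 2·39 + 9·57 = 728; centroid 728/22 ≈ 33.09.
33.1 vs midline 56 → left-heavy.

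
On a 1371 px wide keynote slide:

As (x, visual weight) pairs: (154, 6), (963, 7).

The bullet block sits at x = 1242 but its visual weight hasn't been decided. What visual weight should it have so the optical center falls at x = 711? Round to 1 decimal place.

Existing Σw = 13 (6 + 7); existing moment 6·154 + 7·963 = 7665.
Balance at x = 711 requires (7665 + w·1242) / (13 + w) = 711.
So w = (711·13 − 7665)/(1242 − 711) = 1578/531 ≈ 2.97.

w ≈ 3.0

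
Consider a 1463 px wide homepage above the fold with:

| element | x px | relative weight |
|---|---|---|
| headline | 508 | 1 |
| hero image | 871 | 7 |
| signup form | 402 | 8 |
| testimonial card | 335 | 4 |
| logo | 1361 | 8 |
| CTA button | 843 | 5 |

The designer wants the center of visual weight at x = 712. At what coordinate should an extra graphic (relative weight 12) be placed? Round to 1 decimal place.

x ≈ 481.3

New total weight: (1 + 7 + 8 + 4 + 8 + 5) + 12 = 45.
x: target moment 45×712 = 32040; current 1·508 + 7·871 + 8·402 + 4·335 + 8·1361 + 5·843 = 26264; the extra graphic supplies 5776, so x = 5776/12 ≈ 481.33.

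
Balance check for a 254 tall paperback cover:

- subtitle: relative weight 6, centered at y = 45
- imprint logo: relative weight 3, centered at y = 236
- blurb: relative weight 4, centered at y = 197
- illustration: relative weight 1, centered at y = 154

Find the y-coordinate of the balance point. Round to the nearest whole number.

Σw = 6 + 3 + 4 + 1 = 14.
y: (6·45 + 3·236 + 4·197 + 1·154) / 14 = 1920 / 14 ≈ 137.14

y ≈ 137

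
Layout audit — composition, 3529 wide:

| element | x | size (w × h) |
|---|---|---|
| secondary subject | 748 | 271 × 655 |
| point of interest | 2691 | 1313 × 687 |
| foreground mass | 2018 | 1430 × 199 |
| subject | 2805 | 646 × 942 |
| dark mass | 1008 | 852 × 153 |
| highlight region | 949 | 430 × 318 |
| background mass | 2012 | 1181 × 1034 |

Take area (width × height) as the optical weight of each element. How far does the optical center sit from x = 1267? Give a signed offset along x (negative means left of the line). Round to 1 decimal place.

≈ 917.3

Taking area as weight: secondary subject 271·655 = 177505, point of interest 1313·687 = 902031, foreground mass 1430·199 = 284570, subject 646·942 = 608532, dark mass 852·153 = 130356, highlight region 430·318 = 136740, background mass 1181·1034 = 1221154. Sum 3460888.
Σw·x = 7559460637; x̄ = 7559460637/3460888 ≈ 2184.25.
Against x = 1267, that's 2184.25 − 1267 = 917.25.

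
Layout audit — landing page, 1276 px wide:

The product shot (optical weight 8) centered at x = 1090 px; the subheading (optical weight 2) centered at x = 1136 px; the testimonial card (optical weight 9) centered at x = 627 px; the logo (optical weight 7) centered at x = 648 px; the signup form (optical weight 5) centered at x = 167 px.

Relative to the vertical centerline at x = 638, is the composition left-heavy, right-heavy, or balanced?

right-heavy

Σw = 8 + 2 + 9 + 7 + 5 = 31.
Σw·x = 8·1090 + 2·1136 + 9·627 + 7·648 + 5·167 = 22006, so x̄ = 22006/31 ≈ 709.87.
Since 709.9 is right of 638, the composition reads right-heavy.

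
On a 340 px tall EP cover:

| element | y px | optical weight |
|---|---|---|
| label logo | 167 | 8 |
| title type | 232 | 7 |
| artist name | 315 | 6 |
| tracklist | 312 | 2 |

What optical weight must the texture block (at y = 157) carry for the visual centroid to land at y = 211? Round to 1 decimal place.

w ≈ 11.5

Fixed elements: Σw = 8 + 7 + 6 + 2 = 23, Σw·y = 8·167 + 7·232 + 6·315 + 2·312 = 5474.
Balance at y = 211 requires (5474 + w·157) / (23 + w) = 211.
Rearranging, w·(157 − 211) = 211·23 − 5474 = -621, so w ≈ -621/-54 = 11.50.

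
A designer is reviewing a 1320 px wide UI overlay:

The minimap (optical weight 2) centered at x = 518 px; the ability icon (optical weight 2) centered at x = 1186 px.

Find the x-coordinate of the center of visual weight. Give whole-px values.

Σw = 2 + 2 = 4.
x-moment: 2·518 + 2·1186 = 3408; centroid 3408/4 ≈ 852.00.

x ≈ 852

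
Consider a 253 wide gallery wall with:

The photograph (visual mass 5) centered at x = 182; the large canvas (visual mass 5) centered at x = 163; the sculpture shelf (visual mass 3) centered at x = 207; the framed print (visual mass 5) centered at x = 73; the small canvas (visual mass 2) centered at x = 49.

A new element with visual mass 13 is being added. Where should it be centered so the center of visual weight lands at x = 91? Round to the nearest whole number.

After adding the new element, total weight = 5 + 5 + 3 + 5 + 2 + 13 = 33.
x: need Σw·x = 33·91 = 3003. Existing = 5·182 + 5·163 + 3·207 + 5·73 + 2·49 = 2809. Remainder 194 / 13 ≈ 14.92.

x ≈ 15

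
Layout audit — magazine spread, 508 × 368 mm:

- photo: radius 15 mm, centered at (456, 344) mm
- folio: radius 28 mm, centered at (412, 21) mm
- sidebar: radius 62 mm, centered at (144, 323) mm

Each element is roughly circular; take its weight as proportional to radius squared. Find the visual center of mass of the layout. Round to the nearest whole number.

(202, 275)

r² weights: photo 15² = 225, folio 28² = 784, sidebar 62² = 3844. Total = 4853.
Σw·x = 225·456 + 784·412 + 3844·144 = 979144, so x̄ = 979144/4853 ≈ 201.76.
Σw·y = 225·344 + 784·21 + 3844·323 = 1335476, so ȳ = 1335476/4853 ≈ 275.19.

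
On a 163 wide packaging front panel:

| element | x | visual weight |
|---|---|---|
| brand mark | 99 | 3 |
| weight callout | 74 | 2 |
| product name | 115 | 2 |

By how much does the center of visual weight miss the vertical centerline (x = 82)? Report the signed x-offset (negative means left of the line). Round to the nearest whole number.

≈ 14

Weights sum to 3 + 2 + 2 = 7.
x-moment: 3·99 + 2·74 + 2·115 = 675; centroid 675/7 ≈ 96.43.
Offset from x = 82: 96.43 − 82 ≈ 14.43.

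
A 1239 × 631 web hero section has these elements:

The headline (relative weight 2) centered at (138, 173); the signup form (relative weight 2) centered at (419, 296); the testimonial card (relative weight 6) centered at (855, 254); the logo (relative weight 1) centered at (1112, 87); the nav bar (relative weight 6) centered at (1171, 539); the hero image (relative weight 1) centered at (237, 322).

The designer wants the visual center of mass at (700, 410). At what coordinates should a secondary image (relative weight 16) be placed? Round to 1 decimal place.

(573.8, 489.7)

With the secondary image, Σw becomes 2 + 2 + 6 + 1 + 6 + 1 + 16 = 34.
x: need Σw·x = 34·700 = 23800. Existing = 2·138 + 2·419 + 6·855 + 1·1112 + 6·1171 + 1·237 = 14619. Remainder 9181 / 16 ≈ 573.81.
y: need Σw·y = 34·410 = 13940. Existing = 2·173 + 2·296 + 6·254 + 1·87 + 6·539 + 1·322 = 6105. Remainder 7835 / 16 ≈ 489.69.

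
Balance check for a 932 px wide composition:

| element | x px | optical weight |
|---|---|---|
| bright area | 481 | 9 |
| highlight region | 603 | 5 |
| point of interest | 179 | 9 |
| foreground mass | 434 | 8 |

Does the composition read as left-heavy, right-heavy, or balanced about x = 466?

Total weight = 9 + 5 + 9 + 8 = 31.
x: (9·481 + 5·603 + 9·179 + 8·434) / 31 = 12427 / 31 ≈ 400.87
400.9 lies left of the midline 466, so the layout is left-heavy.

left-heavy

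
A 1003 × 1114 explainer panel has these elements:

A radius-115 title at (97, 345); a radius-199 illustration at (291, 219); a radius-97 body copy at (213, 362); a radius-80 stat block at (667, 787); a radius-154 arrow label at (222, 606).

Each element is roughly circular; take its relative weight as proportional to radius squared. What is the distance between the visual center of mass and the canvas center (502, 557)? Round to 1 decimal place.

≈ 290.9

r² weights: title 115² = 13225, illustration 199² = 39601, body copy 97² = 9409, stat block 80² = 6400, arrow label 154² = 23716. Total = 92351.
x: (13225·97 + 39601·291 + 9409·213 + 6400·667 + 23716·222) / 92351 = 24344585 / 92351 ≈ 263.61
y: (13225·345 + 39601·219 + 9409·362 + 6400·787 + 23716·606) / 92351 = 36049998 / 92351 ≈ 390.36
Relative to (502, 557): Δ = (-238.39, -166.64); |Δ| = √(-238.39² + -166.64²) ≈ 290.86.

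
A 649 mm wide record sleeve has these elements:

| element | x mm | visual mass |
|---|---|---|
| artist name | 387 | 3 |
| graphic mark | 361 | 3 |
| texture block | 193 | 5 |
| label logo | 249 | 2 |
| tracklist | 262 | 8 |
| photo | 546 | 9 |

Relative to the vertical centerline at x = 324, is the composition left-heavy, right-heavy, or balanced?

right-heavy

Total weight = 3 + 3 + 5 + 2 + 8 + 9 = 30.
x: (3·387 + 3·361 + 5·193 + 2·249 + 8·262 + 9·546) / 30 = 10717 / 30 ≈ 357.23
Since 357.2 is right of 324, the composition reads right-heavy.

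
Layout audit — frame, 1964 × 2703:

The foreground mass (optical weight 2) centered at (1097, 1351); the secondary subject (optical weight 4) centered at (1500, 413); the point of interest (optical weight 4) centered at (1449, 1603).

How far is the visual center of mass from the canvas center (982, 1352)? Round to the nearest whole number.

Σw = 2 + 4 + 4 = 10.
Σw·x = 2·1097 + 4·1500 + 4·1449 = 13990, so x̄ = 13990/10 ≈ 1399.00.
Σw·y = 2·1351 + 4·413 + 4·1603 = 10766, so ȳ = 10766/10 ≈ 1076.60.
From (982, 1352): dx = 417.00, dy = -275.40, so the distance is √(dx²+dy²) ≈ 499.73.

≈ 500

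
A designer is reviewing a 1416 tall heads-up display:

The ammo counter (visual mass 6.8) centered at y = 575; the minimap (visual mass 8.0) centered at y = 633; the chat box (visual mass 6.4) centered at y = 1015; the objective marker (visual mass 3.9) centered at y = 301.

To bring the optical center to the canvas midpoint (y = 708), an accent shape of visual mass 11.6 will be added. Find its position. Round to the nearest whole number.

After adding the accent shape, total weight = 6.8 + 8.0 + 6.4 + 3.9 + 11.6 = 36.7.
y: need Σw·y = 36.7·708 = 25983.6. Existing = 6.8·575 + 8.0·633 + 6.4·1015 + 3.9·301 = 16643.9. Remainder 9339.7 / 11.6 ≈ 805.15.

y ≈ 805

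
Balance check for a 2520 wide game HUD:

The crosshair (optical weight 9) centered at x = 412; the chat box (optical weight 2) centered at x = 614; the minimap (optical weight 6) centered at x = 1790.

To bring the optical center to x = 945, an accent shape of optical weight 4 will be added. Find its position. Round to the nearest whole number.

After adding the accent shape, total weight = 9 + 2 + 6 + 4 = 21.
Along x: (15676 + 4·x) / 21 = 945 (existing moment 9·412 + 2·614 + 6·1790 = 15676) ⇒ x = (19845 − 15676) / 4 ≈ 1042.25.

x ≈ 1042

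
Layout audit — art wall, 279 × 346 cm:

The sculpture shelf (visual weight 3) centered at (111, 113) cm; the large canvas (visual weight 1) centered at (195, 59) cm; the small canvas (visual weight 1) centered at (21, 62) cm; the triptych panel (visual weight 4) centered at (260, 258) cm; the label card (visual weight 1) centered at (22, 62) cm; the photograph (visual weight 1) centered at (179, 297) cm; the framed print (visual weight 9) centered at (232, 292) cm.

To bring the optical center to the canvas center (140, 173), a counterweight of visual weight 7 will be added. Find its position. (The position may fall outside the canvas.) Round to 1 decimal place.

New total weight: (3 + 1 + 1 + 4 + 1 + 1 + 9) + 7 = 27.
Along x: (3878 + 7·x) / 27 = 140 (existing moment 3·111 + 1·195 + 1·21 + 4·260 + 1·22 + 1·179 + 9·232 = 3878) ⇒ x = (3780 − 3878) / 7 ≈ -14.00.
Along y: (4479 + 7·y) / 27 = 173 (existing moment 3·113 + 1·59 + 1·62 + 4·258 + 1·62 + 1·297 + 9·292 = 4479) ⇒ y = (4671 − 4479) / 7 ≈ 27.43.

(-14.0, 27.4)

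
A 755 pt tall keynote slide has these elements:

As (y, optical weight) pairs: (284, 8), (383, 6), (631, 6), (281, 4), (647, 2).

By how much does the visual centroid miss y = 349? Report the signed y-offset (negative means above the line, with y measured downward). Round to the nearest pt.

Total weight = 8 + 6 + 6 + 4 + 2 = 26.
y-moment: 8·284 + 6·383 + 6·631 + 4·281 + 2·647 = 10774; centroid 10774/26 ≈ 414.38.
Difference: 414.38 − 349 ≈ 65.38.

≈ 65 pt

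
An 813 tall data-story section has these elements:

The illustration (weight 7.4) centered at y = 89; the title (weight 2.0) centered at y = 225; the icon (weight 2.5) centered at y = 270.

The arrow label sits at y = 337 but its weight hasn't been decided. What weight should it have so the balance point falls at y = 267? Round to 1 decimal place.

w ≈ 19.9

Existing Σw = 11.9 (7.4 + 2.0 + 2.5); existing moment 7.4·89 + 2.0·225 + 2.5·270 = 1783.6.
Balance at y = 267 requires (1783.6 + w·337) / (11.9 + w) = 267.
Solving: w = (267·11.9 − 1783.6) / (337 − 267) = 1393.7 / 70 ≈ 19.91.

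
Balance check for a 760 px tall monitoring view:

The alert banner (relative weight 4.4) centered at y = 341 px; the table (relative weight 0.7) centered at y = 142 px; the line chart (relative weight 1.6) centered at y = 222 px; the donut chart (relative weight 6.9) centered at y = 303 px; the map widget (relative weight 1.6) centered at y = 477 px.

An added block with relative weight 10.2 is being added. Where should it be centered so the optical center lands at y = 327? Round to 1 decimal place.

y ≈ 342.8

With the added block, Σw becomes 4.4 + 0.7 + 1.6 + 6.9 + 1.6 + 10.2 = 25.4.
y: target moment 25.4×327 = 8305.8; current 4.4·341 + 0.7·142 + 1.6·222 + 6.9·303 + 1.6·477 = 4808.9; the added block supplies 3496.9, so y = 3496.9/10.2 ≈ 342.83.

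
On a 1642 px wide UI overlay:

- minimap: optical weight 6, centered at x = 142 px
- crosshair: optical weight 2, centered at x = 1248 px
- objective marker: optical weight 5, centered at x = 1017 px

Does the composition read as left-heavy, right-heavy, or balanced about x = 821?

Total weight = 6 + 2 + 5 = 13.
Σw·x = 6·142 + 2·1248 + 5·1017 = 8433, so x̄ = 8433/13 ≈ 648.69.
648.7 vs midline 821 → left-heavy.

left-heavy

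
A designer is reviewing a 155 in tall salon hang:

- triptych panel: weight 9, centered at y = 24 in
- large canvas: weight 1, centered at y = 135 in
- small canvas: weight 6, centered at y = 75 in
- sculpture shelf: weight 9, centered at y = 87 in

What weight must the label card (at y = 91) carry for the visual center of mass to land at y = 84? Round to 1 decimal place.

w ≈ 73.7

Known weights sum to 9 + 1 + 6 + 9 = 25; their moment is 9·24 + 1·135 + 6·75 + 9·87 = 1584.
Set Σw·y/Σw = 84: (1584 + 91w) = 84·(25 + w).
So w = (84·25 − 1584)/(91 − 84) = 516/7 ≈ 73.71.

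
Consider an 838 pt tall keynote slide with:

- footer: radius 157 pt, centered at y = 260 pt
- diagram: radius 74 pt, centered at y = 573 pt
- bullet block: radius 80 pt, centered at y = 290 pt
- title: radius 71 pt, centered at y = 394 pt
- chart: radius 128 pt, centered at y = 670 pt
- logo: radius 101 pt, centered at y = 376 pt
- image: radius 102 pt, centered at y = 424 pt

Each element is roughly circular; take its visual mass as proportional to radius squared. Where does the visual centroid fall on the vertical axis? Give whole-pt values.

y ≈ 415

r² weights: footer 157² = 24649, diagram 74² = 5476, bullet block 80² = 6400, title 71² = 5041, chart 128² = 16384, logo 101² = 10201, image 102² = 10404. Total = 78555.
y: (24649·260 + 5476·573 + 6400·290 + 5041·394 + 16384·670 + 10201·376 + 10404·424) / 78555 = 32612794 / 78555 ≈ 415.16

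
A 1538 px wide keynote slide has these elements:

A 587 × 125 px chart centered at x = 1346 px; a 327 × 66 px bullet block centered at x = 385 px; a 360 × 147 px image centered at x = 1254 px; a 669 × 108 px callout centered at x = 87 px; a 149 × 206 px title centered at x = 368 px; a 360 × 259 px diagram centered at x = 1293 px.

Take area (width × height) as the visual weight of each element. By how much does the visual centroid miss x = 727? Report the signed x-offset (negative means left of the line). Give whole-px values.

Taking area as weight: chart 587·125 = 73375, bullet block 327·66 = 21582, image 360·147 = 52920, callout 669·108 = 72252, title 149·206 = 30694, diagram 360·259 = 93240. Sum 344063.
x: moment 311574136 / weight 344063 ≈ 905.57
Difference: 905.57 − 727 ≈ 178.57.

≈ 179 px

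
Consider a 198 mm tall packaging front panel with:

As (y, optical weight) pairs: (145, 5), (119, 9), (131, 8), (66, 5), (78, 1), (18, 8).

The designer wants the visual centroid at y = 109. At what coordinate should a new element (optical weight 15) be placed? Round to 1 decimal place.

New total weight: (5 + 9 + 8 + 5 + 1 + 8) + 15 = 51.
y: target moment 51×109 = 5559; current 5·145 + 9·119 + 8·131 + 5·66 + 1·78 + 8·18 = 3396; the new element supplies 2163, so y = 2163/15 ≈ 144.20.

y ≈ 144.2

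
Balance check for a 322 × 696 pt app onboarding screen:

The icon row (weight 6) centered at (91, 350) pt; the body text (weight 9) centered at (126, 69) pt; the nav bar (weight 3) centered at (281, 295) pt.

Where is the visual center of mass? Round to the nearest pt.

(140, 200)

Weights sum to 6 + 9 + 3 = 18.
x: (6·91 + 9·126 + 3·281) / 18 = 2523 / 18 ≈ 140.17
y: (6·350 + 9·69 + 3·295) / 18 = 3606 / 18 ≈ 200.33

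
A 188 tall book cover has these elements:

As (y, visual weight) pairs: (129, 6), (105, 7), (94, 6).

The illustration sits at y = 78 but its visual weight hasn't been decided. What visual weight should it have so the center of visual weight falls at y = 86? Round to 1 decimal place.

Existing Σw = 19 (6 + 7 + 6); existing moment 6·129 + 7·105 + 6·94 = 2073.
Set Σw·y/Σw = 86: (2073 + 78w) = 86·(19 + w).
So w = (86·19 − 2073)/(78 − 86) = -439/-8 ≈ 54.88.

w ≈ 54.9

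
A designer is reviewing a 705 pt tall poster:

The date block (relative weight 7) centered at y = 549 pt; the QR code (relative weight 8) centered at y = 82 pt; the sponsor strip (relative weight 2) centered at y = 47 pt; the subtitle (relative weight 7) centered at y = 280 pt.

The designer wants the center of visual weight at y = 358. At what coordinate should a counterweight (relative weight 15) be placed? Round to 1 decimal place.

y ≈ 493.9

After adding the counterweight, total weight = 7 + 8 + 2 + 7 + 15 = 39.
y: need Σw·y = 39·358 = 13962. Existing = 7·549 + 8·82 + 2·47 + 7·280 = 6553. Remainder 7409 / 15 ≈ 493.93.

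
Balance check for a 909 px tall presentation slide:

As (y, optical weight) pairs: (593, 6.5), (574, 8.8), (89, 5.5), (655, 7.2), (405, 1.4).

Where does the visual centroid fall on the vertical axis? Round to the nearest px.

Σw = 6.5 + 8.8 + 5.5 + 7.2 + 1.4 = 29.4.
y-moment: 6.5·593 + 8.8·574 + 5.5·89 + 7.2·655 + 1.4·405 = 14678.2; centroid 14678.2/29.4 ≈ 499.26.

y ≈ 499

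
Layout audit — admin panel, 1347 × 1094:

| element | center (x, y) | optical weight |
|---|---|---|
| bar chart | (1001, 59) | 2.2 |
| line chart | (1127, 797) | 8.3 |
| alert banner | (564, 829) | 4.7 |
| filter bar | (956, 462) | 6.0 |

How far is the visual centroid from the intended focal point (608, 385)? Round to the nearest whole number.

≈ 415

Total weight = 2.2 + 8.3 + 4.7 + 6.0 = 21.2.
Σw·x = 2.2·1001 + 8.3·1127 + 4.7·564 + 6.0·956 = 19943.1, so x̄ = 19943.1/21.2 ≈ 940.71.
Σw·y = 2.2·59 + 8.3·797 + 4.7·829 + 6.0·462 = 13413.2, so ȳ = 13413.2/21.2 ≈ 632.70.
Relative to (608, 385): Δ = (332.71, 247.70); |Δ| = √(332.71² + 247.70²) ≈ 414.79.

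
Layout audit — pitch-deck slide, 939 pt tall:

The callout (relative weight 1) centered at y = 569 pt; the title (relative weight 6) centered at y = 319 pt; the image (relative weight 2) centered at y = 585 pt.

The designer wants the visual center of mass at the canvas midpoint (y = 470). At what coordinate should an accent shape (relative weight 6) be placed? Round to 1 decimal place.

New total weight: (1 + 6 + 2) + 6 = 15.
Along y: (3653 + 6·y) / 15 = 470 (existing moment 1·569 + 6·319 + 2·585 = 3653) ⇒ y = (7050 − 3653) / 6 ≈ 566.17.

y ≈ 566.2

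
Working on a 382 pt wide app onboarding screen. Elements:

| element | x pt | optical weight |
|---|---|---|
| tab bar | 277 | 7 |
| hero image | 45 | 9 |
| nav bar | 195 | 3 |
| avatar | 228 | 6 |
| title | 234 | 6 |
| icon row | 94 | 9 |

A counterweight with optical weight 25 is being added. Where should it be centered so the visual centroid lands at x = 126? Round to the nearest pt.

With the counterweight, Σw becomes 7 + 9 + 3 + 6 + 6 + 9 + 25 = 65.
Along x: (6547 + 25·x) / 65 = 126 (existing moment 7·277 + 9·45 + 3·195 + 6·228 + 6·234 + 9·94 = 6547) ⇒ x = (8190 − 6547) / 25 ≈ 65.72.

x ≈ 66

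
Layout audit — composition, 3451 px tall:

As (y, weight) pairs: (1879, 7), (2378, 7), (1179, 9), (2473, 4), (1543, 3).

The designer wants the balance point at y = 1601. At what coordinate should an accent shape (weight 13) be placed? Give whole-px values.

y ≈ 1070

After adding the accent shape, total weight = 7 + 7 + 9 + 4 + 3 + 13 = 43.
y: target moment 43×1601 = 68843; current 7·1879 + 7·2378 + 9·1179 + 4·2473 + 3·1543 = 54931; the accent shape supplies 13912, so y = 13912/13 ≈ 1070.15.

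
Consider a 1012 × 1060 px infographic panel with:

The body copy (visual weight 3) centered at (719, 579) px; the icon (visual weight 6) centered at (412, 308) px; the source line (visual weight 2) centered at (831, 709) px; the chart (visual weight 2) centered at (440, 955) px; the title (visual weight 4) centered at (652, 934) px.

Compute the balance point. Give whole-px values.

Σw = 3 + 6 + 2 + 2 + 4 = 17.
x: (3·719 + 6·412 + 2·831 + 2·440 + 4·652) / 17 = 9779 / 17 ≈ 575.24
y: (3·579 + 6·308 + 2·709 + 2·955 + 4·934) / 17 = 10649 / 17 ≈ 626.41

(575, 626)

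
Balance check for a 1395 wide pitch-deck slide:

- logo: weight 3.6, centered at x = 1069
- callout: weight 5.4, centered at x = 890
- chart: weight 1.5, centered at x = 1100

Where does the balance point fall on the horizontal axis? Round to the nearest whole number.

Weights sum to 3.6 + 5.4 + 1.5 = 10.5.
x-moment: 3.6·1069 + 5.4·890 + 1.5·1100 = 10304.4; centroid 10304.4/10.5 ≈ 981.37.

x ≈ 981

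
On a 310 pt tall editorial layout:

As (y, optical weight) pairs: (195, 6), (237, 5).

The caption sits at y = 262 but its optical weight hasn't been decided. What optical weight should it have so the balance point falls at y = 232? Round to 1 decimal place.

Known weights sum to 6 + 5 = 11; their moment is 6·195 + 5·237 = 2355.
For the centroid to hit 232: (2355 + w·262) / (11 + w) = 232.
Rearranging, w·(262 − 232) = 232·11 − 2355 = 197, so w ≈ 197/30 = 6.57.

w ≈ 6.6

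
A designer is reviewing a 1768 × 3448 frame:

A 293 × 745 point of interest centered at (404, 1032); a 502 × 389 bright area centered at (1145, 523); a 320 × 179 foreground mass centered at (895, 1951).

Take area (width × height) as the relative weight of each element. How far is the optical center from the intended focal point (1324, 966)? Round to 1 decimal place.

Taking area as weight: point of interest 293·745 = 218285, bright area 502·389 = 195278, foreground mass 320·179 = 57280. Sum 470843.
x: (218285·404 + 195278·1145 + 57280·895) / 470843 = 363046050 / 470843 ≈ 771.06
y: (218285·1032 + 195278·523 + 57280·1951) / 470843 = 439153794 / 470843 ≈ 932.70
Offset from (1324, 966): Δx ≈ -552.94, Δy ≈ -33.30; distance = √(Δx² + Δy²) ≈ 553.95.

≈ 553.9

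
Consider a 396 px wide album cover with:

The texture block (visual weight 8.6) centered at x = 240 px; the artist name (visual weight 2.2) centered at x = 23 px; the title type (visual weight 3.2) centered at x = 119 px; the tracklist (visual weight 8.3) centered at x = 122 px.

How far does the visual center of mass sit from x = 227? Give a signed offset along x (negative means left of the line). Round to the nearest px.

≈ -70 px

Weights sum to 8.6 + 2.2 + 3.2 + 8.3 = 22.3.
x-moment: 8.6·240 + 2.2·23 + 3.2·119 + 8.3·122 = 3508.0; centroid 3508.0/22.3 ≈ 157.31.
Difference: 157.31 − 227 ≈ -69.69.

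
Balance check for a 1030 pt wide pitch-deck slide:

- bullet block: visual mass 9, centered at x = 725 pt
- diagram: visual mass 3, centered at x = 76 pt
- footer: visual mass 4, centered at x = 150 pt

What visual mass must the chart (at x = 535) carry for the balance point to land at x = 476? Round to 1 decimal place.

w ≈ 4.5

Fixed elements: Σw = 9 + 3 + 4 = 16, Σw·x = 9·725 + 3·76 + 4·150 = 7353.
Balance at x = 476 requires (7353 + w·535) / (16 + w) = 476.
Solving: w = (476·16 − 7353) / (535 − 476) = 263 / 59 ≈ 4.46.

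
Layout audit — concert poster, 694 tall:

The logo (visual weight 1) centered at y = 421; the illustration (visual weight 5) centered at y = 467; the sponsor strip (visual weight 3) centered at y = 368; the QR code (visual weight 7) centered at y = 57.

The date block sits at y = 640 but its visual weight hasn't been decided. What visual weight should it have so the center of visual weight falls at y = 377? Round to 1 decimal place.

w ≈ 6.7

Existing Σw = 16 (1 + 5 + 3 + 7); existing moment 1·421 + 5·467 + 3·368 + 7·57 = 4259.
Balance at y = 377 requires (4259 + w·640) / (16 + w) = 377.
So w = (377·16 − 4259)/(640 − 377) = 1773/263 ≈ 6.74.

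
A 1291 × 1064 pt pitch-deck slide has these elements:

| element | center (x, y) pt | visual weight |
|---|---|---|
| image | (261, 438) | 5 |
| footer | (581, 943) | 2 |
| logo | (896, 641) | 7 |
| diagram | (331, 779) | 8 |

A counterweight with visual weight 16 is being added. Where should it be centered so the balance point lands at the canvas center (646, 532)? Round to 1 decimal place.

(822.6, 338.8)

After adding the counterweight, total weight = 5 + 2 + 7 + 8 + 16 = 38.
x: need Σw·x = 38·646 = 24548. Existing = 5·261 + 2·581 + 7·896 + 8·331 = 11387. Remainder 13161 / 16 ≈ 822.56.
y: need Σw·y = 38·532 = 20216. Existing = 5·438 + 2·943 + 7·641 + 8·779 = 14795. Remainder 5421 / 16 ≈ 338.81.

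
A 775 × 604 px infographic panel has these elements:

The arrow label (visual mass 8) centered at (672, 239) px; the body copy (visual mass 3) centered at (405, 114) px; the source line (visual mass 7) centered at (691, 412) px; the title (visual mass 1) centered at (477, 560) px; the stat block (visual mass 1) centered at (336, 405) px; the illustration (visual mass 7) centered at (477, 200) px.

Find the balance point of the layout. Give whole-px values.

Σw = 8 + 3 + 7 + 1 + 1 + 7 = 27.
Σw·x = 15580; x̄ = 15580/27 ≈ 577.04.
Σw·y = 7503; ȳ = 7503/27 ≈ 277.89.

(577, 278)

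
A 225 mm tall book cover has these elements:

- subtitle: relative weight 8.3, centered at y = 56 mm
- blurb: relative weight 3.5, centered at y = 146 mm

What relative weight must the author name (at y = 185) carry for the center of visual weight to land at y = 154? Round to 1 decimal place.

Known weights sum to 8.3 + 3.5 = 11.8; their moment is 8.3·56 + 3.5·146 = 975.8.
Set Σw·y/Σw = 154: (975.8 + 185w) = 154·(11.8 + w).
So w = (154·11.8 − 975.8)/(185 − 154) = 841.4/31 ≈ 27.14.

w ≈ 27.1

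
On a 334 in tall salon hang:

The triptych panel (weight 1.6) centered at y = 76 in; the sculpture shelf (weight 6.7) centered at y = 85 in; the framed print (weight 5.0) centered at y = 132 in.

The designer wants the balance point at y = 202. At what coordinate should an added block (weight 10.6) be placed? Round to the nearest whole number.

With the added block, Σw becomes 1.6 + 6.7 + 5.0 + 10.6 = 23.9.
y: need Σw·y = 23.9·202 = 4827.8. Existing = 1.6·76 + 6.7·85 + 5.0·132 = 1351.1. Remainder 3476.7 / 10.6 ≈ 327.99.

y ≈ 328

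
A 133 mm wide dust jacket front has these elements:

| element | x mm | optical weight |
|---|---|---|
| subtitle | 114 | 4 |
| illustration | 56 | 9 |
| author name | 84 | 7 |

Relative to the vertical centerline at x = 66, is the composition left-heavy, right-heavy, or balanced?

right-heavy

Weights sum to 4 + 9 + 7 = 20.
x: (4·114 + 9·56 + 7·84) / 20 = 1548 / 20 ≈ 77.40
77.4 lies right of the midline 66, so the layout is right-heavy.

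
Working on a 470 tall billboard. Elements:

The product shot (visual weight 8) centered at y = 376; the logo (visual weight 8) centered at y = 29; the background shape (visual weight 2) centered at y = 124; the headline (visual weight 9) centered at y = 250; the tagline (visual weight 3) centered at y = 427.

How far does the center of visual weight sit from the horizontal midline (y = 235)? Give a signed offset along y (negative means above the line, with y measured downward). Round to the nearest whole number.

Σw = 8 + 8 + 2 + 9 + 3 = 30.
y: (8·376 + 8·29 + 2·124 + 9·250 + 3·427) / 30 = 7019 / 30 ≈ 233.97
Difference: 233.97 − 235 ≈ -1.03.

≈ -1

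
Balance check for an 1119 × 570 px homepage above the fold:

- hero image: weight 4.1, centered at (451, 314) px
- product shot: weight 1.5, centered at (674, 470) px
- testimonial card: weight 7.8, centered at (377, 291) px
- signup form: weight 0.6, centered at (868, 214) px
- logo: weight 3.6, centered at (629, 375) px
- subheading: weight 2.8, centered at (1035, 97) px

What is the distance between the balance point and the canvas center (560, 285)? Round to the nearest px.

Weights sum to 4.1 + 1.5 + 7.8 + 0.6 + 3.6 + 2.8 = 20.4.
Σw·x = 11483.9; x̄ = 11483.9/20.4 ≈ 562.94.
Σw·y = 6012.2; ȳ = 6012.2/20.4 ≈ 294.72.
Offset from (560, 285): Δx ≈ 2.94, Δy ≈ 9.72; distance = √(Δx² + Δy²) ≈ 10.15.

≈ 10 px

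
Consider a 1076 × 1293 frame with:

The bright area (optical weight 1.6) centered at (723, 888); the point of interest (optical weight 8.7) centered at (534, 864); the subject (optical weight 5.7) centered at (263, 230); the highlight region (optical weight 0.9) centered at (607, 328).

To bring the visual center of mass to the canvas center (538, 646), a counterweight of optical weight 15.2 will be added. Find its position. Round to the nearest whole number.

(620, 671)

After adding the counterweight, total weight = 1.6 + 8.7 + 5.7 + 0.9 + 15.2 = 32.1.
x: target moment 32.1×538 = 17269.8; current 1.6·723 + 8.7·534 + 5.7·263 + 0.9·607 = 7848.0; the counterweight supplies 9421.8, so x = 9421.8/15.2 ≈ 619.86.
y: target moment 32.1×646 = 20736.6; current 1.6·888 + 8.7·864 + 5.7·230 + 0.9·328 = 10543.8; the counterweight supplies 10192.8, so y = 10192.8/15.2 ≈ 670.58.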